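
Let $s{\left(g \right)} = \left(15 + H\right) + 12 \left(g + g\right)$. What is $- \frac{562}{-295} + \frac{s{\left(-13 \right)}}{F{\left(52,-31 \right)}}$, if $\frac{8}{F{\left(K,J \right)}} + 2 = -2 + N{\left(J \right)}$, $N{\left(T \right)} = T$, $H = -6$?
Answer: $\frac{3132971}{2360} \approx 1327.5$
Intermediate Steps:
$F{\left(K,J \right)} = \frac{8}{-4 + J}$ ($F{\left(K,J \right)} = \frac{8}{-2 + \left(-2 + J\right)} = \frac{8}{-4 + J}$)
$s{\left(g \right)} = 9 + 24 g$ ($s{\left(g \right)} = \left(15 - 6\right) + 12 \left(g + g\right) = 9 + 12 \cdot 2 g = 9 + 24 g$)
$- \frac{562}{-295} + \frac{s{\left(-13 \right)}}{F{\left(52,-31 \right)}} = - \frac{562}{-295} + \frac{9 + 24 \left(-13\right)}{8 \frac{1}{-4 - 31}} = \left(-562\right) \left(- \frac{1}{295}\right) + \frac{9 - 312}{8 \frac{1}{-35}} = \frac{562}{295} - \frac{303}{8 \left(- \frac{1}{35}\right)} = \frac{562}{295} - \frac{303}{- \frac{8}{35}} = \frac{562}{295} - - \frac{10605}{8} = \frac{562}{295} + \frac{10605}{8} = \frac{3132971}{2360}$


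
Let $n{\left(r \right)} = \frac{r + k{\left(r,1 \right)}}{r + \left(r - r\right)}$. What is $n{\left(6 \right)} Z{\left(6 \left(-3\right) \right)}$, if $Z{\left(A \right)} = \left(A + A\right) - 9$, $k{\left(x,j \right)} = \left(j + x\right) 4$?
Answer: $-255$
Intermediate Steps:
$k{\left(x,j \right)} = 4 j + 4 x$
$n{\left(r \right)} = \frac{4 + 5 r}{r}$ ($n{\left(r \right)} = \frac{r + \left(4 \cdot 1 + 4 r\right)}{r + \left(r - r\right)} = \frac{r + \left(4 + 4 r\right)}{r + 0} = \frac{4 + 5 r}{r}$)
$Z{\left(A \right)} = -9 + 2 A$ ($Z{\left(A \right)} = 2 A - 9 = -9 + 2 A$)
$n{\left(6 \right)} Z{\left(6 \left(-3\right) \right)} = \left(5 + \frac{4}{6}\right) \left(-9 + 2 \cdot 6 \left(-3\right)\right) = \left(5 + 4 \cdot \frac{1}{6}\right) \left(-9 + 2 \left(-18\right)\right) = \left(5 + \frac{2}{3}\right) \left(-9 - 36\right) = \frac{17}{3} \left(-45\right) = -255$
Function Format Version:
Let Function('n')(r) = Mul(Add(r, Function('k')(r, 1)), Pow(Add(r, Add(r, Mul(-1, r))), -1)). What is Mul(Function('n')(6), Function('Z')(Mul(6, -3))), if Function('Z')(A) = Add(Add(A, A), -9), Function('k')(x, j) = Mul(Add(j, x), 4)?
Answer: -255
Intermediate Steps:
Function('k')(x, j) = Add(Mul(4, j), Mul(4, x))
Function('n')(r) = Mul(Pow(r, -1), Add(4, Mul(5, r))) (Function('n')(r) = Mul(Add(r, Add(Mul(4, 1), Mul(4, r))), Pow(Add(r, Add(r, Mul(-1, r))), -1)) = Mul(Add(r, Add(4, Mul(4, r))), Pow(Add(r, 0), -1)) = Mul(Add(4, Mul(5, r)), Pow(r, -1)) = Mul(Pow(r, -1), Add(4, Mul(5, r))))
Function('Z')(A) = Add(-9, Mul(2, A)) (Function('Z')(A) = Add(Mul(2, A), -9) = Add(-9, Mul(2, A)))
Mul(Function('n')(6), Function('Z')(Mul(6, -3))) = Mul(Add(5, Mul(4, Pow(6, -1))), Add(-9, Mul(2, Mul(6, -3)))) = Mul(Add(5, Mul(4, Rational(1, 6))), Add(-9, Mul(2, -18))) = Mul(Add(5, Rational(2, 3)), Add(-9, -36)) = Mul(Rational(17, 3), -45) = -255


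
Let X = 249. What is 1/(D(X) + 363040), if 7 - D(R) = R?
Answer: 1/362798 ≈ 2.7564e-6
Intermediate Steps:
D(R) = 7 - R
1/(D(X) + 363040) = 1/((7 - 1*249) + 363040) = 1/((7 - 249) + 363040) = 1/(-242 + 363040) = 1/362798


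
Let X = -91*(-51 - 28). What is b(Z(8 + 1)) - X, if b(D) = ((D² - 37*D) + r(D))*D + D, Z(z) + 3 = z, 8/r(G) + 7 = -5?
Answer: -8303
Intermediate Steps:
r(G) = -⅔ (r(G) = 8/(-7 - 5) = 8/(-12) = 8*(-1/12) = -⅔)
Z(z) = -3 + z
X = 7189 (X = -91*(-79) = 7189)
b(D) = D + D*(-⅔ + D² - 37*D) (b(D) = ((D² - 37*D) - ⅔)*D + D = (-⅔ + D² - 37*D)*D + D = D*(-⅔ + D² - 37*D) + D = D + D*(-⅔ + D² - 37*D))
b(Z(8 + 1)) - X = (-3 + (8 + 1))*(⅓ + (-3 + (8 + 1))² - 37*(-3 + (8 + 1))) - 1*7189 = (-3 + 9)*(⅓ + (-3 + 9)² - 37*(-3 + 9)) - 7189 = 6*(⅓ + 6² - 37*6) - 7189 = 6*(⅓ + 36 - 222) - 7189 = 6*(-557/3) - 7189 = -1114 - 7189 = -8303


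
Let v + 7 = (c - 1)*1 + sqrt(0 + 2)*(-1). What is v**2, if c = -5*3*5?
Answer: (83 + sqrt(2))**2 ≈ 7125.8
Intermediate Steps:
c = -75 (c = -15*5 = -75)
v = -83 - sqrt(2) (v = -7 + ((-75 - 1)*1 + sqrt(0 + 2)*(-1)) = -7 + (-76*1 + sqrt(2)*(-1)) = -7 + (-76 - sqrt(2)) = -83 - sqrt(2) ≈ -84.414)
v**2 = (-83 - sqrt(2))**2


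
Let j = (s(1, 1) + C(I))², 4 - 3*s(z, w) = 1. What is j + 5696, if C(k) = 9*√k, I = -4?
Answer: 5373 + 36*I ≈ 5373.0 + 36.0*I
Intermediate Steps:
s(z, w) = 1 (s(z, w) = 4/3 - ⅓*1 = 4/3 - ⅓ = 1)
j = (1 + 18*I)² (j = (1 + 9*√(-4))² = (1 + 9*(2*I))² = (1 + 18*I)² ≈ -323.0 + 36.0*I)
j + 5696 = (-323 + 36*I) + 5696 = 5373 + 36*I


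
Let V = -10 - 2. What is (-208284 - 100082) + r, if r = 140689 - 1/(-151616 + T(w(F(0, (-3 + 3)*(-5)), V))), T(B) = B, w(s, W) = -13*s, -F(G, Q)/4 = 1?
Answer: -25413796827/151564 ≈ -1.6768e+5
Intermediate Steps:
F(G, Q) = -4 (F(G, Q) = -4*1 = -4)
V = -12
r = 21323387597/151564 (r = 140689 - 1/(-151616 - 13*(-4)) = 140689 - 1/(-151616 + 52) = 140689 - 1/(-151564) = 140689 - 1*(-1/151564) = 140689 + 1/151564 = 21323387597/151564 ≈ 1.4069e+5)
(-208284 - 100082) + r = (-208284 - 100082) + 21323387597/151564 = -308366 + 21323387597/151564 = -25413796827/151564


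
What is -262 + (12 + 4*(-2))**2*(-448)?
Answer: -7430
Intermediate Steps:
-262 + (12 + 4*(-2))**2*(-448) = -262 + (12 - 8)**2*(-448) = -262 + 4**2*(-448) = -262 + 16*(-448) = -262 - 7168 = -7430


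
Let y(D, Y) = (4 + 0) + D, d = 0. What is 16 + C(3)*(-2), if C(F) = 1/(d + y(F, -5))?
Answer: 110/7 ≈ 15.714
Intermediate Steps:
y(D, Y) = 4 + D
C(F) = 1/(4 + F) (C(F) = 1/(0 + (4 + F)) = 1/(4 + F))
16 + C(3)*(-2) = 16 - 2/(4 + 3) = 16 - 2/7 = 110/7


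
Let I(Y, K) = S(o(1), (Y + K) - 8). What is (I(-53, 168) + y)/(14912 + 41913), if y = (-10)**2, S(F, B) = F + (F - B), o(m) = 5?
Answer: 3/56825 ≈ 5.2794e-5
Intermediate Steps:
S(F, B) = -B + 2*F
y = 100
I(Y, K) = 18 - K - Y (I(Y, K) = -((Y + K) - 8) + 2*5 = -((K + Y) - 8) + 10 = -(-8 + K + Y) + 10 = (8 - K - Y) + 10 = 18 - K - Y)
(I(-53, 168) + y)/(14912 + 41913) = ((18 - 1*168 - 1*(-53)) + 100)/(14912 + 41913) = ((18 - 168 + 53) + 100)/56825 = (-97 + 100)*(1/56825) = 3*(1/56825) = 3/56825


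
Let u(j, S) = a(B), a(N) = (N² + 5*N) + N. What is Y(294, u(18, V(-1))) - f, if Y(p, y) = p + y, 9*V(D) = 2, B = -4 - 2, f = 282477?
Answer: -282183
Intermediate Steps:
B = -6
V(D) = 2/9 (V(D) = (⅑)*2 = 2/9)
a(N) = N² + 6*N
u(j, S) = 0 (u(j, S) = -6*(6 - 6) = -6*0 = 0)
Y(294, u(18, V(-1))) - f = (294 + 0) - 1*282477 = 294 - 282477 = -282183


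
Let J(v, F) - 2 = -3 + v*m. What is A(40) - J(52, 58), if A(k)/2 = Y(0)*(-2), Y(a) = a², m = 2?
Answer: -103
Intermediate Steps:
J(v, F) = -1 + 2*v (J(v, F) = 2 + (-3 + v*2) = 2 + (-3 + 2*v) = -1 + 2*v)
A(k) = 0 (A(k) = 2*(0²*(-2)) = 2*(0*(-2)) = 2*0 = 0)
A(40) - J(52, 58) = 0 - (-1 + 2*52) = 0 - (-1 + 104) = 0 - 1*103 = 0 - 103 = -103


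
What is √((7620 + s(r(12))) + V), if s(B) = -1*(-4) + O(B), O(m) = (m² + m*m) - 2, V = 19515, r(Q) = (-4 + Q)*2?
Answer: √27649 ≈ 166.28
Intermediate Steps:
r(Q) = -8 + 2*Q
O(m) = -2 + 2*m² (O(m) = (m² + m²) - 2 = 2*m² - 2 = -2 + 2*m²)
s(B) = 2 + 2*B² (s(B) = -1*(-4) + (-2 + 2*B²) = 4 + (-2 + 2*B²) = 2 + 2*B²)
√((7620 + s(r(12))) + V) = √((7620 + (2 + 2*(-8 + 2*12)²)) + 19515) = √((7620 + (2 + 2*(-8 + 24)²)) + 19515) = √((7620 + (2 + 2*16²)) + 19515) = √((7620 + (2 + 2*256)) + 19515) = √((7620 + (2 + 512)) + 19515) = √((7620 + 514) + 19515) = √(8134 + 19515) = √27649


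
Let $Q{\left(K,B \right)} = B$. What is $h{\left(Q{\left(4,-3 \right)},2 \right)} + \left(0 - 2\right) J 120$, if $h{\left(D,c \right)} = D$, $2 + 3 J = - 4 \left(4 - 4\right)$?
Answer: $157$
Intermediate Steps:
$J = - \frac{2}{3}$ ($J = - \frac{2}{3} + \frac{\left(-4\right) \left(4 - 4\right)}{3} = - \frac{2}{3} + \frac{\left(-4\right) 0}{3} = - \frac{2}{3} + \frac{1}{3} \cdot 0 = - \frac{2}{3} + 0 = - \frac{2}{3} \approx -0.66667$)
$h{\left(Q{\left(4,-3 \right)},2 \right)} + \left(0 - 2\right) J 120 = -3 + \left(0 - 2\right) \left(- \frac{2}{3}\right) 120 = -3 + \left(-2\right) \left(- \frac{2}{3}\right) 120 = -3 + \frac{4}{3} \cdot 120 = -3 + 160 = 157$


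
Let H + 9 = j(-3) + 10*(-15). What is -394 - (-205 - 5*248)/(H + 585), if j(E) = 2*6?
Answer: -171127/438 ≈ -390.70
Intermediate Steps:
j(E) = 12
H = -147 (H = -9 + (12 + 10*(-15)) = -9 + (12 - 150) = -9 - 138 = -147)
-394 - (-205 - 5*248)/(H + 585) = -394 - (-205 - 5*248)/(-147 + 585) = -394 - (-205 - 1240)/438 = -394 - (-1445)/438 = -394 - 1*(-1445/438) = -394 + 1445/438 = -171127/438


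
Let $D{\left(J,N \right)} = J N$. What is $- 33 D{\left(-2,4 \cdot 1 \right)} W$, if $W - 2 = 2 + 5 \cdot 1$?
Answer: $2376$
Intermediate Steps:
$W = 9$ ($W = 2 + \left(2 + 5 \cdot 1\right) = 2 + \left(2 + 5\right) = 2 + 7 = 9$)
$- 33 D{\left(-2,4 \cdot 1 \right)} W = - 33 \left(- 2 \cdot 4 \cdot 1\right) 9 = - 33 \left(\left(-2\right) 4\right) 9 = \left(-33\right) \left(-8\right) 9 = 264 \cdot 9 = 2376$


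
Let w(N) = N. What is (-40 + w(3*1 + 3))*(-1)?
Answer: 34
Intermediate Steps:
(-40 + w(3*1 + 3))*(-1) = (-40 + (3*1 + 3))*(-1) = (-40 + (3 + 3))*(-1) = (-40 + 6)*(-1) = -34*(-1) = 34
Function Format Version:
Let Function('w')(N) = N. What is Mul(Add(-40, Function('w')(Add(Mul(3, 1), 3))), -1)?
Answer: 34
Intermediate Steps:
Mul(Add(-40, Function('w')(Add(Mul(3, 1), 3))), -1) = Mul(Add(-40, Add(Mul(3, 1), 3)), -1) = Mul(Add(-40, Add(3, 3)), -1) = Mul(Add(-40, 6), -1) = Mul(-34, -1) = 34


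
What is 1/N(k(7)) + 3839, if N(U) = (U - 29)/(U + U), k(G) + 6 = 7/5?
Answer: 322499/84 ≈ 3839.3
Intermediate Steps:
k(G) = -23/5 (k(G) = -6 + 7/5 = -23/5)
N(U) = (-29 + U)/(2*U) (N(U) = (-29 + U)/((2*U)) = (-29 + U)*(1/(2*U)) = (-29 + U)/(2*U))
1/N(k(7)) + 3839 = 1/((-29 - 23/5)/(2*(-23/5))) + 3839 = 1/((1/2)*(-5/23)*(-168/5)) + 3839 = 1/(84/23) + 3839 = 23/84 + 3839 = 322499/84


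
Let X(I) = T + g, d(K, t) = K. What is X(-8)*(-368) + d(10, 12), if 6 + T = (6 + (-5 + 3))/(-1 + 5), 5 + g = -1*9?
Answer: 7002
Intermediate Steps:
g = -14 (g = -5 - 1*9 = -5 - 9 = -14)
T = -5 (T = -6 + (6 + (-5 + 3))/(-1 + 5) = -6 + (6 - 2)/4 = -6 + 4*(¼) = -6 + 1 = -5)
X(I) = -19 (X(I) = -5 - 14 = -19)
X(-8)*(-368) + d(10, 12) = -19*(-368) + 10 = 6992 + 10 = 7002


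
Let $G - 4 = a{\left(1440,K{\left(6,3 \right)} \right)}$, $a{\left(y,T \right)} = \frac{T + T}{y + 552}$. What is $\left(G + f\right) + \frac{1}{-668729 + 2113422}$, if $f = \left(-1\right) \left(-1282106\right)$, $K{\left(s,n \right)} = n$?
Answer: $\frac{614948775065385}{479638076} \approx 1.2821 \cdot 10^{6}$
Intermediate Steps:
$f = 1282106$
$a{\left(y,T \right)} = \frac{2 T}{552 + y}$
$G = \frac{1329}{332}$ ($G = 4 + 2 \cdot 3 \frac{1}{552 + 1440} = 4 + 2 \cdot 3 \cdot \frac{1}{1992} = 4 + \frac{1}{332} = \frac{1329}{332} \approx 4.003$)
$\left(G + f\right) + \frac{1}{-668729 + 2113422} = \left(\frac{1329}{332} + 1282106\right) + \frac{1}{-668729 + 2113422} = \frac{425660521}{332} + \frac{1}{1444693} = \frac{614948775065385}{479638076}$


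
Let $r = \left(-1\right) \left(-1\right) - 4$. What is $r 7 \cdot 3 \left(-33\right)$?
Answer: $2079$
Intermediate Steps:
$r = -3$ ($r = 1 - 4 = -3$)
$r 7 \cdot 3 \left(-33\right) = - 3 \cdot 7 \cdot 3 \left(-33\right) = \left(-3\right) 21 \left(-33\right) = \left(-63\right) \left(-33\right) = 2079$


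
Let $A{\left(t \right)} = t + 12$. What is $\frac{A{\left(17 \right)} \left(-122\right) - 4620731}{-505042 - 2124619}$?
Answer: $\frac{4624269}{2629661} \approx 1.7585$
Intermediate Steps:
$A{\left(t \right)} = 12 + t$
$\frac{A{\left(17 \right)} \left(-122\right) - 4620731}{-505042 - 2124619} = \frac{\left(12 + 17\right) \left(-122\right) - 4620731}{-505042 - 2124619} = \frac{29 \left(-122\right) - 4620731}{-2629661} = \left(-3538 - 4620731\right) \left(- \frac{1}{2629661}\right) = \left(-4624269\right) \left(- \frac{1}{2629661}\right) = \frac{4624269}{2629661}$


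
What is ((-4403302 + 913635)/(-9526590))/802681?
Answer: 3489667/7646812787790 ≈ 4.5636e-7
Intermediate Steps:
((-4403302 + 913635)/(-9526590))/802681 = -3489667*(-1/9526590)*(1/802681) = (3489667/9526590)*(1/802681) = 3489667/7646812787790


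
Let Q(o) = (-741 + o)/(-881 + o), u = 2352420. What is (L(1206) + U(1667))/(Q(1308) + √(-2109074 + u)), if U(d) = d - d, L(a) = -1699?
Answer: 8394759/905483905 - 6321979*√243346/905483905 ≈ -3.4349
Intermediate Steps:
U(d) = 0
Q(o) = (-741 + o)/(-881 + o)
(L(1206) + U(1667))/(Q(1308) + √(-2109074 + u)) = (-1699 + 0)/((-741 + 1308)/(-881 + 1308) + √(-2109074 + 2352420)) = -1699/(567/427 + √243346) = -1699/((1/427)*567 + √243346) = -1699/(81/61 + √243346)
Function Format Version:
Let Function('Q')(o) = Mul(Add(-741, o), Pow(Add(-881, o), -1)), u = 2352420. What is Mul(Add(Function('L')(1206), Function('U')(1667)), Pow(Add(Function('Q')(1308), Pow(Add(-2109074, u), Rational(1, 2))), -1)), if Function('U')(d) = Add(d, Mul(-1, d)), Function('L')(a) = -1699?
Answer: Add(Rational(8394759, 905483905), Mul(Rational(-6321979, 905483905), Pow(243346, Rational(1, 2)))) ≈ -3.4349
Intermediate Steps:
Function('U')(d) = 0
Function('Q')(o) = Mul(Pow(Add(-881, o), -1), Add(-741, o))
Mul(Add(Function('L')(1206), Function('U')(1667)), Pow(Add(Function('Q')(1308), Pow(Add(-2109074, u), Rational(1, 2))), -1)) = Mul(Add(-1699, 0), Pow(Add(Mul(Pow(Add(-881, 1308), -1), Add(-741, 1308)), Pow(Add(-2109074, 2352420), Rational(1, 2))), -1)) = Mul(-1699, Pow(Add(Mul(Pow(427, -1), 567), Pow(243346, Rational(1, 2))), -1)) = Mul(-1699, Pow(Add(Mul(Rational(1, 427), 567), Pow(243346, Rational(1, 2))), -1)) = Mul(-1699, Pow(Add(Rational(81, 61), Pow(243346, Rational(1, 2))), -1))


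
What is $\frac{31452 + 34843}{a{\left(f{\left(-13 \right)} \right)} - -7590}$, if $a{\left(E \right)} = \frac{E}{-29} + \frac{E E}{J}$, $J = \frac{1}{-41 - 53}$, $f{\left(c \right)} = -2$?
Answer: $\frac{1922555}{209208} \approx 9.1897$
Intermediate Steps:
$J = - \frac{1}{94}$ ($J = \frac{1}{-94} = - \frac{1}{94} \approx -0.010638$)
$a{\left(E \right)} = - 94 E^{2} - \frac{E}{29}$ ($a{\left(E \right)} = \frac{E}{-29} + \frac{E E}{- \frac{1}{94}} = E \left(- \frac{1}{29}\right) + E^{2} \left(-94\right) = - \frac{E}{29} - 94 E^{2} = - 94 E^{2} - \frac{E}{29}$)
$\frac{31452 + 34843}{a{\left(f{\left(-13 \right)} \right)} - -7590} = \frac{31452 + 34843}{\frac{1}{29} \left(-2\right) \left(-1 - -5452\right) - -7590} = \frac{66295}{\frac{1}{29} \left(-2\right) \left(-1 + 5452\right) + 7590} = \frac{66295}{\frac{1}{29} \left(-2\right) 5451 + 7590} = \frac{66295}{- \frac{10902}{29} + 7590} = \frac{66295}{\frac{209208}{29}} = 66295 \cdot \frac{29}{209208} = \frac{1922555}{209208}$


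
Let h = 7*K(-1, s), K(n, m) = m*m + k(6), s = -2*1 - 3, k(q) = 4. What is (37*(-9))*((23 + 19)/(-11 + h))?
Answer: -2331/32 ≈ -72.844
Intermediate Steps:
s = -5 (s = -2 - 3 = -5)
K(n, m) = 4 + m**2 (K(n, m) = m*m + 4 = m**2 + 4 = 4 + m**2)
h = 203 (h = 7*(4 + (-5)**2) = 7*(4 + 25) = 7*29 = 203)
(37*(-9))*((23 + 19)/(-11 + h)) = (37*(-9))*((23 + 19)/(-11 + 203)) = -13986/192 = -333*7/32 = -2331/32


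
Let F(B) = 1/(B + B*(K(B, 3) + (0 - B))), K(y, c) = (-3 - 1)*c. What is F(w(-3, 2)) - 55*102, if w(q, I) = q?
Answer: -134639/24 ≈ -5610.0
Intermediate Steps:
K(y, c) = -4*c
F(B) = 1/(B + B*(-12 - B)) (F(B) = 1/(B + B*(-4*3 + (0 - B))) = 1/(B + B*(-12 - B)))
F(w(-3, 2)) - 55*102 = -1/(-3*(11 - 3)) - 55*102 = -1*(-⅓)/8 - 5610 = -1*(-⅓)*⅛ - 5610 = 1/24 - 5610 = -134639/24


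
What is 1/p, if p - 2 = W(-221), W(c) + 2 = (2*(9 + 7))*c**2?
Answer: 1/1562912 ≈ 6.3983e-7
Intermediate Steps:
W(c) = -2 + 32*c**2 (W(c) = -2 + (2*(9 + 7))*c**2 = -2 + (2*16)*c**2 = -2 + 32*c**2)
p = 1562912 (p = 2 + (-2 + 32*(-221)**2) = 2 + (-2 + 32*48841) = 2 + (-2 + 1562912) = 2 + 1562910 = 1562912)
1/p = 1/1562912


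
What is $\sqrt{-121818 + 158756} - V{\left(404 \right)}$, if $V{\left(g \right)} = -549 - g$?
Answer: $953 + \sqrt{36938} \approx 1145.2$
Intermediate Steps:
$\sqrt{-121818 + 158756} - V{\left(404 \right)} = \sqrt{-121818 + 158756} - \left(-549 - 404\right) = \sqrt{36938} - \left(-549 - 404\right) = \sqrt{36938} - -953 = \sqrt{36938} + 953 = 953 + \sqrt{36938}$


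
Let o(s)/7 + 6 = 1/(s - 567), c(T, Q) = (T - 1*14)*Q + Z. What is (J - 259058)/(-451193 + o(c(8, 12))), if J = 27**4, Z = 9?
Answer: -24514470/40611151 ≈ -0.60364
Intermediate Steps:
J = 531441
c(T, Q) = 9 + Q*(-14 + T) (c(T, Q) = (T - 1*14)*Q + 9 = (T - 14)*Q + 9 = (-14 + T)*Q + 9 = Q*(-14 + T) + 9 = 9 + Q*(-14 + T))
o(s) = -42 + 7/(-567 + s) (o(s) = -42 + 7/(s - 567) = -42 + 7/(-567 + s))
(J - 259058)/(-451193 + o(c(8, 12))) = (531441 - 259058)/(-451193 + 7*(3403 - 6*(9 - 14*12 + 12*8))/(-567 + (9 - 14*12 + 12*8))) = 272383/(-451193 + 7*(3403 - 6*(9 - 168 + 96))/(-567 + (9 - 168 + 96))) = 272383/(-451193 + 7*(3403 - 6*(-63))/(-567 - 63)) = 272383/(-451193 + 7*(3403 + 378)/(-630)) = 272383/(-451193 + 7*(-1/630)*3781) = 272383/(-451193 - 3781/90) = 272383/(-40611151/90) = 272383*(-90/40611151) = -24514470/40611151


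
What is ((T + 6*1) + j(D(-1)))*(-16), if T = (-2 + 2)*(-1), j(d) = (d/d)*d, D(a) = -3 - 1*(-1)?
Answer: -64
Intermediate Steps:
D(a) = -2 (D(a) = -3 + 1 = -2)
j(d) = d (j(d) = 1*d = d)
T = 0 (T = 0*(-1) = 0)
((T + 6*1) + j(D(-1)))*(-16) = ((0 + 6*1) - 2)*(-16) = ((0 + 6) - 2)*(-16) = (6 - 2)*(-16) = 4*(-16) = -64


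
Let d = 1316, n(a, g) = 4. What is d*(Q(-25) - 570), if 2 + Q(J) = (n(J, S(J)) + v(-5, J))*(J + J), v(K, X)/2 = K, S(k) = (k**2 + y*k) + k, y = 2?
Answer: -357952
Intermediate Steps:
S(k) = k**2 + 3*k (S(k) = (k**2 + 2*k) + k = k**2 + 3*k)
v(K, X) = 2*K
Q(J) = -2 - 12*J (Q(J) = -2 + (4 + 2*(-5))*(J + J) = -2 + (4 - 10)*(2*J) = -2 - 12*J)
d*(Q(-25) - 570) = 1316*((-2 - 12*(-25)) - 570) = 1316*((-2 + 300) - 570) = 1316*(298 - 570) = 1316*(-272) = -357952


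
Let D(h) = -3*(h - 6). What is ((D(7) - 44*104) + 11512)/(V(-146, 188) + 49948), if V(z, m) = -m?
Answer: 6933/49760 ≈ 0.13933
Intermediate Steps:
D(h) = 18 - 3*h (D(h) = -3*(-6 + h) = 18 - 3*h)
((D(7) - 44*104) + 11512)/(V(-146, 188) + 49948) = (((18 - 3*7) - 44*104) + 11512)/(-1*188 + 49948) = (((18 - 21) - 4576) + 11512)/(-188 + 49948) = ((-3 - 4576) + 11512)/49760 = (-4579 + 11512)*(1/49760) = 6933*(1/49760) = 6933/49760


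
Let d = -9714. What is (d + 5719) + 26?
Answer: -3969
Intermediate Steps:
(d + 5719) + 26 = (-9714 + 5719) + 26 = -3995 + 26 = -3969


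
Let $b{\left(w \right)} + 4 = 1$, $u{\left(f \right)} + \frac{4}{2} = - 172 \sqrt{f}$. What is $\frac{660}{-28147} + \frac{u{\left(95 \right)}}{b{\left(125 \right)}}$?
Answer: $\frac{54314}{84441} + \frac{172 \sqrt{95}}{3} \approx 559.46$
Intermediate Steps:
$u{\left(f \right)} = -2 - 172 \sqrt{f}$
$b{\left(w \right)} = -3$ ($b{\left(w \right)} = -4 + 1 = -3$)
$\frac{660}{-28147} + \frac{u{\left(95 \right)}}{b{\left(125 \right)}} = \frac{660}{-28147} + \frac{-2 - 172 \sqrt{95}}{-3} = 660 \left(- \frac{1}{28147}\right) + \left(-2 - 172 \sqrt{95}\right) \left(- \frac{1}{3}\right) = - \frac{660}{28147} + \left(\frac{2}{3} + \frac{172 \sqrt{95}}{3}\right) = \frac{54314}{84441} + \frac{172 \sqrt{95}}{3}$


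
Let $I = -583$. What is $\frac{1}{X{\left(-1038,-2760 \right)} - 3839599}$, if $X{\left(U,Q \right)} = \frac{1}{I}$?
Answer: $- \frac{583}{2238486218} \approx -2.6044 \cdot 10^{-7}$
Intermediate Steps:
$X{\left(U,Q \right)} = - \frac{1}{583}$ ($X{\left(U,Q \right)} = \frac{1}{-583} = - \frac{1}{583}$)
$\frac{1}{X{\left(-1038,-2760 \right)} - 3839599} = \frac{1}{- \frac{1}{583} - 3839599} = \frac{1}{- \frac{2238486218}{583}} = - \frac{583}{2238486218}$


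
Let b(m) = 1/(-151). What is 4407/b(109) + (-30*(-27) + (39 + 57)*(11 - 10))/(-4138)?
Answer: -1376830986/2069 ≈ -6.6546e+5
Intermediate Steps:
b(m) = -1/151
4407/b(109) + (-30*(-27) + (39 + 57)*(11 - 10))/(-4138) = 4407/(-1/151) + (-30*(-27) + (39 + 57)*(11 - 10))/(-4138) = 4407*(-151) + (810 + 96*1)*(-1/4138) = -665457 + (810 + 96)*(-1/4138) = -665457 + 906*(-1/4138) = -665457 - 453/2069 = -1376830986/2069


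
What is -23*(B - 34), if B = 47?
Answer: -299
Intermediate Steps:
-23*(B - 34) = -23*(47 - 34) = -23*13 = -299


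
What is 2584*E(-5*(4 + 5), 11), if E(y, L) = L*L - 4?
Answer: 302328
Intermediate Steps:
E(y, L) = -4 + L² (E(y, L) = L² - 4 = -4 + L²)
2584*E(-5*(4 + 5), 11) = 2584*(-4 + 11²) = 2584*(-4 + 121) = 2584*117 = 302328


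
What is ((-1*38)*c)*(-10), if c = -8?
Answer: -3040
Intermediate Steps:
((-1*38)*c)*(-10) = (-1*38*(-8))*(-10) = -38*(-8)*(-10) = 304*(-10) = -3040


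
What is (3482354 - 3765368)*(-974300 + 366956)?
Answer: 171886854816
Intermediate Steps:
(3482354 - 3765368)*(-974300 + 366956) = -283014*(-607344) = 171886854816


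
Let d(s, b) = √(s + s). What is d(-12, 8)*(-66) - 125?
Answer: -125 - 132*I*√6 ≈ -125.0 - 323.33*I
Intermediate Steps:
d(s, b) = √2*√s (d(s, b) = √(2*s) = √2*√s)
d(-12, 8)*(-66) - 125 = (√2*√(-12))*(-66) - 125 = (√2*(2*I*√3))*(-66) - 125 = (2*I*√6)*(-66) - 125 = -132*I*√6 - 125 = -125 - 132*I*√6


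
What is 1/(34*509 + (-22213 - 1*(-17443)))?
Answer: 1/12536 ≈ 7.9770e-5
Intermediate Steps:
1/(34*509 + (-22213 - 1*(-17443))) = 1/(17306 + (-22213 + 17443)) = 1/(17306 - 4770) = 1/12536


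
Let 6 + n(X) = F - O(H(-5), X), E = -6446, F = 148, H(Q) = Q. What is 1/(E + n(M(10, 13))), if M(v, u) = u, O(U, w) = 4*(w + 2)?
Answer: -1/6364 ≈ -0.00015713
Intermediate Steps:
O(U, w) = 8 + 4*w (O(U, w) = 4*(2 + w) = 8 + 4*w)
n(X) = 134 - 4*X (n(X) = -6 + (148 - (8 + 4*X)) = -6 + (148 + (-8 - 4*X)) = -6 + (140 - 4*X) = 134 - 4*X)
1/(E + n(M(10, 13))) = 1/(-6446 + (134 - 4*13)) = 1/(-6446 + (134 - 52)) = 1/(-6446 + 82) = 1/(-6364) = -1/6364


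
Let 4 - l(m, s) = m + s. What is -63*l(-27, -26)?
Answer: -3591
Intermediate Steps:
l(m, s) = 4 - m - s (l(m, s) = 4 - (m + s) = 4 + (-m - s) = 4 - m - s)
-63*l(-27, -26) = -63*(4 - 1*(-27) - 1*(-26)) = -63*(4 + 27 + 26) = -63*57 = -3591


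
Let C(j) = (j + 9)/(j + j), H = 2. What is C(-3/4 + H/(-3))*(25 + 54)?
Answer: -7189/34 ≈ -211.44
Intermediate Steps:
C(j) = (9 + j)/(2*j) (C(j) = (9 + j)/((2*j)) = (9 + j)*(1/(2*j)) = (9 + j)/(2*j))
C(-3/4 + H/(-3))*(25 + 54) = ((9 + (-3/4 + 2/(-3)))/(2*(-3/4 + 2/(-3))))*(25 + 54) = ((9 + (-3*¼ + 2*(-⅓)))/(2*(-3*¼ + 2*(-⅓))))*79 = ((9 + (-¾ - ⅔))/(2*(-¾ - ⅔)))*79 = ((9 - 17/12)/(2*(-17/12)))*79 = ((½)*(-12/17)*(91/12))*79 = -91/34*79 = -7189/34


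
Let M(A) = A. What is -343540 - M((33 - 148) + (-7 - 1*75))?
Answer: -343343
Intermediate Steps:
-343540 - M((33 - 148) + (-7 - 1*75)) = -343540 - ((33 - 148) + (-7 - 1*75)) = -343540 - (-115 + (-7 - 75)) = -343540 - (-115 - 82) = -343540 - 1*(-197) = -343540 + 197 = -343343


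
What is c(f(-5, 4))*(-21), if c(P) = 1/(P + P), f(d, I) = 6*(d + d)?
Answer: 7/40 ≈ 0.17500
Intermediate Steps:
f(d, I) = 12*d (f(d, I) = 6*(2*d) = 12*d)
c(P) = 1/(2*P)
c(f(-5, 4))*(-21) = (1/(2*((12*(-5)))))*(-21) = ((1/2)/(-60))*(-21) = ((1/2)*(-1/60))*(-21) = -1/120*(-21) = 7/40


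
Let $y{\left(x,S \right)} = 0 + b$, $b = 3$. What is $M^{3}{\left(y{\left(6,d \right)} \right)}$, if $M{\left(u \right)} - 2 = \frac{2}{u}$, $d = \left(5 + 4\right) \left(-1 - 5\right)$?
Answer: $\frac{512}{27} \approx 18.963$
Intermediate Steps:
$d = -54$ ($d = 9 \left(-6\right) = -54$)
$y{\left(x,S \right)} = 3$ ($y{\left(x,S \right)} = 0 + 3 = 3$)
$M{\left(u \right)} = 2 + \frac{2}{u}$
$M^{3}{\left(y{\left(6,d \right)} \right)} = \left(2 + \frac{2}{3}\right)^{3} = \left(\frac{8}{3}\right)^{3} = \frac{512}{27}$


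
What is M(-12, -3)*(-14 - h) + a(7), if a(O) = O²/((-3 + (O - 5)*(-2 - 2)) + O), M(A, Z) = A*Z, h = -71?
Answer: 8159/4 ≈ 2039.8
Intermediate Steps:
a(O) = O²/(17 - 3*O) (a(O) = O²/((-3 + (-5 + O)*(-4)) + O) = O²/((-3 + (20 - 4*O)) + O) = O²/((17 - 4*O) + O) = O²/(17 - 3*O))
M(-12, -3)*(-14 - h) + a(7) = (-12*(-3))*(-14 - 1*(-71)) - 1*7²/(-17 + 3*7) = 36*(-14 + 71) - 1*49/(-17 + 21) = 36*57 - 1*49/4 = 2052 - 1*49*¼ = 2052 - 49/4 = 8159/4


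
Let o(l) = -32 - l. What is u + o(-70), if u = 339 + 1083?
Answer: 1460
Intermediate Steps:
u = 1422
u + o(-70) = 1422 + (-32 - 1*(-70)) = 1422 + (-32 + 70) = 1422 + 38 = 1460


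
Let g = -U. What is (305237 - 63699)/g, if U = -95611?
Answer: 241538/95611 ≈ 2.5263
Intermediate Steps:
g = 95611 (g = -1*(-95611) = 95611)
(305237 - 63699)/g = (305237 - 63699)/95611 = 241538*(1/95611) = 241538/95611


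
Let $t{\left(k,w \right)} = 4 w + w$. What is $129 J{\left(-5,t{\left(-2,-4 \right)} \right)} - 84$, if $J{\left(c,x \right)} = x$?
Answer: $-2664$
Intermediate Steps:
$t{\left(k,w \right)} = 5 w$
$129 J{\left(-5,t{\left(-2,-4 \right)} \right)} - 84 = 129 \cdot 5 \left(-4\right) - 84 = 129 \left(-20\right) - 84 = -2580 - 84 = -2664$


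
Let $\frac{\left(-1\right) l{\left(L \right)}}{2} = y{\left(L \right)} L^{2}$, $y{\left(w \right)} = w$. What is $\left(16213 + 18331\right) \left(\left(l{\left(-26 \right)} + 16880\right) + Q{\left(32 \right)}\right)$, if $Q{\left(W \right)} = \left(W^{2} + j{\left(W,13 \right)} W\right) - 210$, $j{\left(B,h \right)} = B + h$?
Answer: $1875255584$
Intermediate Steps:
$l{\left(L \right)} = - 2 L^{3}$ ($l{\left(L \right)} = - 2 L L^{2} = - 2 L^{3}$)
$Q{\left(W \right)} = -210 + W^{2} + W \left(13 + W\right)$ ($Q{\left(W \right)} = \left(W^{2} + \left(W + 13\right) W\right) - 210 = \left(W^{2} + \left(13 + W\right) W\right) - 210 = \left(W^{2} + W \left(13 + W\right)\right) - 210 = -210 + W^{2} + W \left(13 + W\right)$)
$\left(16213 + 18331\right) \left(\left(l{\left(-26 \right)} + 16880\right) + Q{\left(32 \right)}\right) = \left(16213 + 18331\right) \left(\left(- 2 \left(-26\right)^{3} + 16880\right) + \left(-210 + 32^{2} + 32 \left(13 + 32\right)\right)\right) = 34544 \left(\left(\left(-2\right) \left(-17576\right) + 16880\right) + \left(-210 + 1024 + 32 \cdot 45\right)\right) = 34544 \left(\left(35152 + 16880\right) + \left(-210 + 1024 + 1440\right)\right) = 34544 \left(52032 + 2254\right) = 34544 \cdot 54286 = 1875255584$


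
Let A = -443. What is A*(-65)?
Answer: 28795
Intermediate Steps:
A*(-65) = -443*(-65) = 28795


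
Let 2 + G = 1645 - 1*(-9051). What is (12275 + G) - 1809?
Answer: 21160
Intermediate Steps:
G = 10694 (G = -2 + (1645 - 1*(-9051)) = -2 + (1645 + 9051) = -2 + 10696 = 10694)
(12275 + G) - 1809 = (12275 + 10694) - 1809 = 22969 - 1809 = 21160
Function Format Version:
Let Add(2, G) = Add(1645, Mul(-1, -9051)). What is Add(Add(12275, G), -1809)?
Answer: 21160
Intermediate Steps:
G = 10694 (G = Add(-2, Add(1645, Mul(-1, -9051))) = Add(-2, Add(1645, 9051)) = Add(-2, 10696) = 10694)
Add(Add(12275, G), -1809) = Add(Add(12275, 10694), -1809) = Add(22969, -1809) = 21160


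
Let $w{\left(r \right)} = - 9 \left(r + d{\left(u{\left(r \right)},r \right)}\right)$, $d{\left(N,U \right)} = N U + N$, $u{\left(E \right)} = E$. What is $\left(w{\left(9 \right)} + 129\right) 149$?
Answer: $-113538$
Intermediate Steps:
$d{\left(N,U \right)} = N + N U$
$w{\left(r \right)} = - 9 r - 9 r \left(1 + r\right)$ ($w{\left(r \right)} = - 9 \left(r + r \left(1 + r\right)\right) = - 9 r - 9 r \left(1 + r\right)$)
$\left(w{\left(9 \right)} + 129\right) 149 = \left(9 \cdot 9 \left(-2 - 9\right) + 129\right) 149 = \left(9 \cdot 9 \left(-11\right) + 129\right) 149 = \left(-891 + 129\right) 149 = \left(-762\right) 149 = -113538$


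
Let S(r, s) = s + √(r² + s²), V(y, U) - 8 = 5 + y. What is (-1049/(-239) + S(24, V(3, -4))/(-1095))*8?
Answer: 9158648/261705 - 64*√13/1095 ≈ 34.785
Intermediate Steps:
V(y, U) = 13 + y (V(y, U) = 8 + (5 + y) = 13 + y)
(-1049/(-239) + S(24, V(3, -4))/(-1095))*8 = (-1049/(-239) + ((13 + 3) + √(24² + (13 + 3)²))/(-1095))*8 = (-1049*(-1/239) + (16 + √(576 + 16²))*(-1/1095))*8 = (1049/239 + (16 + √(576 + 256))*(-1/1095))*8 = (1049/239 + (16 + √832)*(-1/1095))*8 = (1049/239 + (16 + 8*√13)*(-1/1095))*8 = (1049/239 + (-16/1095 - 8*√13/1095))*8 = (1144831/261705 - 8*√13/1095)*8 = 9158648/261705 - 64*√13/1095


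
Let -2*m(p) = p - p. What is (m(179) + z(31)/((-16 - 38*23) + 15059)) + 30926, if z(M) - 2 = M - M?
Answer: 438190496/14169 ≈ 30926.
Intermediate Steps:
m(p) = 0 (m(p) = -(p - p)/2 = -1/2*0 = 0)
z(M) = 2 (z(M) = 2 + (M - M) = 2 + 0 = 2)
(m(179) + z(31)/((-16 - 38*23) + 15059)) + 30926 = (0 + 2/((-16 - 38*23) + 15059)) + 30926 = (0 + 2/((-16 - 874) + 15059)) + 30926 = (0 + 2/(-890 + 15059)) + 30926 = (0 + 2/14169) + 30926 = 2/14169 + 30926 = 438190496/14169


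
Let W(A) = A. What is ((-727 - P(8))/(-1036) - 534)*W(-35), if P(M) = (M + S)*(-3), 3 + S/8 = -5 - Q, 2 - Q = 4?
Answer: 2761885/148 ≈ 18661.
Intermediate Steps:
Q = -2 (Q = 2 - 1*4 = 2 - 4 = -2)
S = -48 (S = -24 + 8*(-5 - 1*(-2)) = -24 + 8*(-5 + 2) = -24 + 8*(-3) = -24 - 24 = -48)
P(M) = 144 - 3*M (P(M) = (M - 48)*(-3) = (-48 + M)*(-3) = 144 - 3*M)
((-727 - P(8))/(-1036) - 534)*W(-35) = ((-727 - (144 - 3*8))/(-1036) - 534)*(-35) = ((-727 - (144 - 24))*(-1/1036) - 534)*(-35) = ((-727 - 1*120)*(-1/1036) - 534)*(-35) = ((-727 - 120)*(-1/1036) - 534)*(-35) = (-847*(-1/1036) - 534)*(-35) = (121/148 - 534)*(-35) = -78911/148*(-35) = 2761885/148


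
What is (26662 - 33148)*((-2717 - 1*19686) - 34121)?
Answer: 366614664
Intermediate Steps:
(26662 - 33148)*((-2717 - 1*19686) - 34121) = -6486*((-2717 - 19686) - 34121) = -6486*(-22403 - 34121) = -6486*(-56524) = 366614664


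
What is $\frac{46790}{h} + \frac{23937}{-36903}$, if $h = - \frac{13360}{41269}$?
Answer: $- \frac{2375304864895}{16434136} \approx -1.4453 \cdot 10^{5}$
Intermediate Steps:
$h = - \frac{13360}{41269}$ ($h = \left(-13360\right) \frac{1}{41269} = - \frac{13360}{41269} \approx -0.32373$)
$\frac{46790}{h} + \frac{23937}{-36903} = \frac{46790}{- \frac{13360}{41269}} + \frac{23937}{-36903} = 46790 \left(- \frac{41269}{13360}\right) + 23937 \left(- \frac{1}{36903}\right) = - \frac{193097651}{1336} - \frac{7979}{12301} = - \frac{2375304864895}{16434136}$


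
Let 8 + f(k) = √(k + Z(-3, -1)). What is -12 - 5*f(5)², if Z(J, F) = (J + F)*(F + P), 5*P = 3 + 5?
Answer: -345 + 16*√65 ≈ -216.00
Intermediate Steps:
P = 8/5 (P = (3 + 5)/5 = (⅕)*8 = 8/5 ≈ 1.6000)
Z(J, F) = (8/5 + F)*(F + J) (Z(J, F) = (J + F)*(F + 8/5) = (F + J)*(8/5 + F) = (8/5 + F)*(F + J))
f(k) = -8 + √(-12/5 + k) (f(k) = -8 + √(k + ((-1)² + (8/5)*(-1) + (8/5)*(-3) - 1*(-3))) = -8 + √(k + (1 - 8/5 - 24/5 + 3)) = -8 + √(k - 12/5) = -8 + √(-12/5 + k))
-12 - 5*f(5)² = -12 - 5*(-8 + √(-60 + 25*5)/5)² = -12 - 5*(-8 + √(-60 + 125)/5)² = -12 - 5*(-8 + √65/5)²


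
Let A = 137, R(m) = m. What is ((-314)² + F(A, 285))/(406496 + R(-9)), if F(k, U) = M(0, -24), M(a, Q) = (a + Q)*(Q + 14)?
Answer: 98836/406487 ≈ 0.24315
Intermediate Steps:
M(a, Q) = (14 + Q)*(Q + a) (M(a, Q) = (Q + a)*(14 + Q) = (14 + Q)*(Q + a))
F(k, U) = 240 (F(k, U) = (-24)² + 14*(-24) + 14*0 - 24*0 = 576 - 336 + 0 + 0 = 240)
((-314)² + F(A, 285))/(406496 + R(-9)) = ((-314)² + 240)/(406496 - 9) = (98596 + 240)/406487 = 98836*(1/406487) = 98836/406487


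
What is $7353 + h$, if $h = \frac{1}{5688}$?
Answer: $\frac{41823865}{5688} \approx 7353.0$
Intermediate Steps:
$h = \frac{1}{5688} \approx 0.00017581$
$7353 + h = 7353 + \frac{1}{5688} = \frac{41823865}{5688}$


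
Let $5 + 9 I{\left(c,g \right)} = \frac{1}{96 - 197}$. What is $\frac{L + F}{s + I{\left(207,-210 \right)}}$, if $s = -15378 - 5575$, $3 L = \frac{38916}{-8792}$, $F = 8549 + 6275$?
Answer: $- \frac{29615137281}{41864829034} \approx -0.7074$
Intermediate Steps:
$I{\left(c,g \right)} = - \frac{506}{909}$ ($I{\left(c,g \right)} = - \frac{5}{9} + \frac{1}{9 \left(96 - 197\right)} = - \frac{5}{9} + \frac{1}{9 \left(-101\right)} = - \frac{5}{9} + \frac{1}{9} \left(- \frac{1}{101}\right) = - \frac{5}{9} - \frac{1}{909} = - \frac{506}{909}$)
$F = 14824$
$L = - \frac{3243}{2198}$ ($L = \frac{38916 \frac{1}{-8792}}{3} = \frac{38916 \left(- \frac{1}{8792}\right)}{3} = \frac{1}{3} \left(- \frac{9729}{2198}\right) = - \frac{3243}{2198} \approx -1.4754$)
$s = -20953$ ($s = -15378 - 5575 = -20953$)
$\frac{L + F}{s + I{\left(207,-210 \right)}} = \frac{- \frac{3243}{2198} + 14824}{-20953 - \frac{506}{909}} = \frac{32579909}{2198 \left(- \frac{19046783}{909}\right)} = \frac{32579909}{2198} \left(- \frac{909}{19046783}\right) = - \frac{29615137281}{41864829034}$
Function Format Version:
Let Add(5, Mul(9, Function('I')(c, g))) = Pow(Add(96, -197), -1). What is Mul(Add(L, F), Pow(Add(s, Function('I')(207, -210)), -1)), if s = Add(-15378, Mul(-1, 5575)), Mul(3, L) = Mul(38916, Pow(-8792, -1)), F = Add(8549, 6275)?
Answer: Rational(-29615137281, 41864829034) ≈ -0.70740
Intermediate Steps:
Function('I')(c, g) = Rational(-506, 909) (Function('I')(c, g) = Add(Rational(-5, 9), Mul(Rational(1, 9), Pow(Add(96, -197), -1))) = Add(Rational(-5, 9), Mul(Rational(1, 9), Pow(-101, -1))) = Add(Rational(-5, 9), Mul(Rational(1, 9), Rational(-1, 101))) = Add(Rational(-5, 9), Rational(-1, 909)) = Rational(-506, 909))
F = 14824
L = Rational(-3243, 2198) (L = Mul(Rational(1, 3), Mul(38916, Pow(-8792, -1))) = Mul(Rational(1, 3), Mul(38916, Rational(-1, 8792))) = Mul(Rational(1, 3), Rational(-9729, 2198)) = Rational(-3243, 2198) ≈ -1.4754)
s = -20953 (s = Add(-15378, -5575) = -20953)
Mul(Add(L, F), Pow(Add(s, Function('I')(207, -210)), -1)) = Mul(Add(Rational(-3243, 2198), 14824), Pow(Add(-20953, Rational(-506, 909)), -1)) = Mul(Rational(32579909, 2198), Pow(Rational(-19046783, 909), -1)) = Mul(Rational(32579909, 2198), Rational(-909, 19046783)) = Rational(-29615137281, 41864829034)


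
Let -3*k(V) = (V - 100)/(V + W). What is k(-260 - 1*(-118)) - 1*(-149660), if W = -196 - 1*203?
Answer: 242897938/1623 ≈ 1.4966e+5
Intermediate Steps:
W = -399 (W = -196 - 203 = -399)
k(V) = -(-100 + V)/(3*(-399 + V)) (k(V) = -(V - 100)/(3*(V - 399)) = -(-100 + V)/(3*(-399 + V)))
k(-260 - 1*(-118)) - 1*(-149660) = (100 - (-260 - 1*(-118)))/(3*(-399 + (-260 - 1*(-118)))) - 1*(-149660) = (100 - (-260 + 118))/(3*(-399 + (-260 + 118))) + 149660 = (100 - 1*(-142))/(3*(-399 - 142)) + 149660 = (⅓)*(100 + 142)/(-541) + 149660 = (⅓)*(-1/541)*242 + 149660 = -242/1623 + 149660 = 242897938/1623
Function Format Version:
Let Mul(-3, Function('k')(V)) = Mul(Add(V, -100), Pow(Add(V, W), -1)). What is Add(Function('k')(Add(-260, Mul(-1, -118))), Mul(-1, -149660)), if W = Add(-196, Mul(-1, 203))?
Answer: Rational(242897938, 1623) ≈ 1.4966e+5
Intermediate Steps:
W = -399 (W = Add(-196, -203) = -399)
Function('k')(V) = Mul(Rational(-1, 3), Pow(Add(-399, V), -1), Add(-100, V)) (Function('k')(V) = Mul(Rational(-1, 3), Mul(Add(V, -100), Pow(Add(V, -399), -1))) = Mul(Rational(-1, 3), Mul(Add(-100, V), Pow(Add(-399, V), -1))) = Mul(Rational(-1, 3), Mul(Pow(Add(-399, V), -1), Add(-100, V))) = Mul(Rational(-1, 3), Pow(Add(-399, V), -1), Add(-100, V)))
Add(Function('k')(Add(-260, Mul(-1, -118))), Mul(-1, -149660)) = Add(Mul(Rational(1, 3), Pow(Add(-399, Add(-260, Mul(-1, -118))), -1), Add(100, Mul(-1, Add(-260, Mul(-1, -118))))), Mul(-1, -149660)) = Add(Mul(Rational(1, 3), Pow(Add(-399, Add(-260, 118)), -1), Add(100, Mul(-1, Add(-260, 118)))), 149660) = Add(Mul(Rational(1, 3), Pow(Add(-399, -142), -1), Add(100, Mul(-1, -142))), 149660) = Add(Mul(Rational(1, 3), Pow(-541, -1), Add(100, 142)), 149660) = Add(Mul(Rational(1, 3), Rational(-1, 541), 242), 149660) = Add(Rational(-242, 1623), 149660) = Rational(242897938, 1623)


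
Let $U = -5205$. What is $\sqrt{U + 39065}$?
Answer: $2 \sqrt{8465} \approx 184.01$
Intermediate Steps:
$\sqrt{U + 39065} = \sqrt{-5205 + 39065} = \sqrt{33860} = 2 \sqrt{8465}$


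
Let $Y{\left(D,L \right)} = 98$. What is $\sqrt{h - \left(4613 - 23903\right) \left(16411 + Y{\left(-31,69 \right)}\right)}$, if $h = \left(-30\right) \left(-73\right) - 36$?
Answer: $2 \sqrt{79615191} \approx 17845.0$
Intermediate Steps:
$h = 2154$ ($h = 2190 - 36 = 2154$)
$\sqrt{h - \left(4613 - 23903\right) \left(16411 + Y{\left(-31,69 \right)}\right)} = \sqrt{2154 - \left(4613 - 23903\right) \left(16411 + 98\right)} = \sqrt{2154 - \left(-19290\right) 16509} = \sqrt{2154 - -318458610} = \sqrt{2154 + 318458610} = \sqrt{318460764} = 2 \sqrt{79615191}$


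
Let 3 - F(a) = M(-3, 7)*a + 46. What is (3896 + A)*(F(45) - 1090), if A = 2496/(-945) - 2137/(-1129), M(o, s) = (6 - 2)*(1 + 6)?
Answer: -3314993674291/355635 ≈ -9.3213e+6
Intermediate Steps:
M(o, s) = 28 (M(o, s) = 4*7 = 28)
F(a) = -43 - 28*a (F(a) = 3 - (28*a + 46) = 3 - (46 + 28*a) = 3 + (-46 - 28*a) = -43 - 28*a)
A = -266173/355635 (A = 2496*(-1/945) - 2137*(-1/1129) = -832/315 + 2137/1129 = -266173/355635 ≈ -0.74844)
(3896 + A)*(F(45) - 1090) = (3896 - 266173/355635)*((-43 - 28*45) - 1090) = 1385287787*((-43 - 1260) - 1090)/355635 = 1385287787*(-1303 - 1090)/355635 = (1385287787/355635)*(-2393) = -3314993674291/355635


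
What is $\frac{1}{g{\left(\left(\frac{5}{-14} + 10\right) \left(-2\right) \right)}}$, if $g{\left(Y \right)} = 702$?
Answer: $\frac{1}{702} \approx 0.0014245$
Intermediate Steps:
$\frac{1}{g{\left(\left(\frac{5}{-14} + 10\right) \left(-2\right) \right)}} = \frac{1}{702}$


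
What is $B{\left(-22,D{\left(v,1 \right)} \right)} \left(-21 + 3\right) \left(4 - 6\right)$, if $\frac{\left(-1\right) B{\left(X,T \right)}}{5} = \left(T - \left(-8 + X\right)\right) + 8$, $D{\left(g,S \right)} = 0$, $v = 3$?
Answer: $-6840$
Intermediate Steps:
$B{\left(X,T \right)} = -80 - 5 T + 5 X$ ($B{\left(X,T \right)} = - 5 \left(\left(T - \left(-8 + X\right)\right) + 8\right) = - 5 \left(\left(8 + T - X\right) + 8\right) = - 5 \left(16 + T - X\right) = -80 - 5 T + 5 X$)
$B{\left(-22,D{\left(v,1 \right)} \right)} \left(-21 + 3\right) \left(4 - 6\right) = \left(-80 - 0 + 5 \left(-22\right)\right) \left(-21 + 3\right) \left(4 - 6\right) = \left(-80 + 0 - 110\right) \left(\left(-18\right) \left(-2\right)\right) = \left(-190\right) 36 = -6840$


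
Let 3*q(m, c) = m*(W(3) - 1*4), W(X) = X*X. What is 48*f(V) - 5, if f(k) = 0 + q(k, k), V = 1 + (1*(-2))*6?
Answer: -885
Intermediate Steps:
W(X) = X²
q(m, c) = 5*m/3 (q(m, c) = (m*(3² - 1*4))/3 = (m*(9 - 4))/3 = (m*5)/3 = (5*m)/3 = 5*m/3)
V = -11 (V = 1 - 2*6 = 1 - 12 = -11)
f(k) = 5*k/3 (f(k) = 0 + 5*k/3 = 5*k/3)
48*f(V) - 5 = 48*((5/3)*(-11)) - 5 = 48*(-55/3) - 5 = -880 - 5 = -885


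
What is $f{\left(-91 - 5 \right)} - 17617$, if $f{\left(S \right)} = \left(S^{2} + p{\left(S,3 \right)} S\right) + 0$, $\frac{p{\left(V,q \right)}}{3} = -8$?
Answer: $-6097$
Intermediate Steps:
$p{\left(V,q \right)} = -24$ ($p{\left(V,q \right)} = 3 \left(-8\right) = -24$)
$f{\left(S \right)} = S^{2} - 24 S$ ($f{\left(S \right)} = \left(S^{2} - 24 S\right) + 0 = S^{2} - 24 S$)
$f{\left(-91 - 5 \right)} - 17617 = \left(-91 - 5\right) \left(-24 - 96\right) - 17617 = - 96 \left(-24 - 96\right) - 17617 = \left(-96\right) \left(-120\right) - 17617 = 11520 - 17617 = -6097$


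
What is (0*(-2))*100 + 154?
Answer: 154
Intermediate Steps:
(0*(-2))*100 + 154 = 0*100 + 154 = 0 + 154 = 154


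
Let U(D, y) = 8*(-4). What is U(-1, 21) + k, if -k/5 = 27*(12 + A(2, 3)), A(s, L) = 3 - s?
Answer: -1787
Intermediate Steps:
U(D, y) = -32
k = -1755 (k = -135*(12 + (3 - 1*2)) = -135*(12 + (3 - 2)) = -135*(12 + 1) = -135*13 = -5*351 = -1755)
U(-1, 21) + k = -32 - 1755 = -1787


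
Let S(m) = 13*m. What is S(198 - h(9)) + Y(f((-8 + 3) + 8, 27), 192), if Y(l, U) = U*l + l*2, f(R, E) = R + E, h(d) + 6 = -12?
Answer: 8628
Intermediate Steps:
h(d) = -18 (h(d) = -6 - 12 = -18)
f(R, E) = E + R
Y(l, U) = 2*l + U*l (Y(l, U) = U*l + 2*l = 2*l + U*l)
S(198 - h(9)) + Y(f((-8 + 3) + 8, 27), 192) = 13*(198 - 1*(-18)) + (27 + ((-8 + 3) + 8))*(2 + 192) = 13*(198 + 18) + (27 + (-5 + 8))*194 = 13*216 + (27 + 3)*194 = 2808 + 30*194 = 2808 + 5820 = 8628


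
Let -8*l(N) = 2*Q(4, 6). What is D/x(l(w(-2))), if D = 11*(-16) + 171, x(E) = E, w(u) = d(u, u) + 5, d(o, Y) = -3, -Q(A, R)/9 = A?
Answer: -5/9 ≈ -0.55556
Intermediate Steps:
Q(A, R) = -9*A
w(u) = 2 (w(u) = -3 + 5 = 2)
l(N) = 9 (l(N) = -(-9*4)/4 = -(-36)/4 = -⅛*(-72) = 9)
D = -5 (D = -176 + 171 = -5)
D/x(l(w(-2))) = -5/9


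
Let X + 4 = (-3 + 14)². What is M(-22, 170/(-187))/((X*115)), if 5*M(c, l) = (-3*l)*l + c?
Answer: -2962/8140275 ≈ -0.00036387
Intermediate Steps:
X = 117 (X = -4 + (-3 + 14)² = -4 + 11² = -4 + 121 = 117)
M(c, l) = -3*l²/5 + c/5 (M(c, l) = ((-3*l)*l + c)/5 = (-3*l² + c)/5 = (c - 3*l²)/5 = -3*l²/5 + c/5)
M(-22, 170/(-187))/((X*115)) = (-3*(170/(-187))²/5 + (⅕)*(-22))/((117*115)) = (-3*(170*(-1/187))²/5 - 22/5)/13455 = (-3*(-10/11)²/5 - 22/5)*(1/13455) = (-⅗*100/121 - 22/5)*(1/13455) = (-60/121 - 22/5)*(1/13455) = -2962/605*1/13455 = -2962/8140275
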